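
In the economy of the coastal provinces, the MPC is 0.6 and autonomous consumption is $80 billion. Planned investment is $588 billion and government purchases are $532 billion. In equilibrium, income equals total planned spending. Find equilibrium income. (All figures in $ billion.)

Y = C + I + G = 80 + 0.6Y + 588 + 532
Y − 0.6Y = 1200
0.4Y = 1200, so Y = 1200/0.4 = 3000

Y = 3000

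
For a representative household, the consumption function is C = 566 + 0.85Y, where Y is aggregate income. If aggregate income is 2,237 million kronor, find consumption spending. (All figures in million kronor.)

C = 2467.45

C = 566 + 0.85(2237) = 566 + 1901.45 = 2467.45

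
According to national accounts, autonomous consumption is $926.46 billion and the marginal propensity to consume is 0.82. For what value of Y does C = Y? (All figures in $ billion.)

Y = 5147

At break-even, C = Y: 926.46 + 0.82Y = Y
0.18Y = 926.46, so Y = 926.46/0.18 = 5147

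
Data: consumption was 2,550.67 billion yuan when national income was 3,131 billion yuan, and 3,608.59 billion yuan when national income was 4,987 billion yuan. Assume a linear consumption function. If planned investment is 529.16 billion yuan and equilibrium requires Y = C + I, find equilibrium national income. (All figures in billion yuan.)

Y = 3012

MPC = (3608.59 − 2550.67)/(4987 − 3131) = 1057.92/1856 = 0.57
a = 2550.67 − 0.57(3131) = 766
Equilibrium: Y = 766 + 0.57Y + 529.16
0.43Y = 1295.16, so Y = 1295.16/0.43 = 3012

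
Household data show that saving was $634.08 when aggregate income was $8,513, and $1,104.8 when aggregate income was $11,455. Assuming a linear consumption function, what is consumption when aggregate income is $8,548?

MPS = ΔS/ΔY = (1104.8 − 634.08)/(11455 − 8513) = 470.72/2942 = 0.16
MPC = 1 − MPS = 0.84
Autonomous saving = 634.08 − 0.16(8513) = -728, so a = 728
C = 728 + 0.84(8548) = 728 + 7180.32 = 7908.32

C = 7908.32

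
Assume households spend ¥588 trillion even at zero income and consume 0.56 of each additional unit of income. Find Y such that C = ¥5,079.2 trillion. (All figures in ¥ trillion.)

588 + 0.56Y = 5079.2
0.56Y = 4491.2, so Y = 4491.2/0.56 = 8020

Y = 8020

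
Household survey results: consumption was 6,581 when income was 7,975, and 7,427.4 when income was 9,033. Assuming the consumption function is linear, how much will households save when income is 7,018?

MPC = (7427.4 − 6581)/(9033 − 7975) = 846.4/1058 = 0.8
a = 6581 − 0.8(7975) = 6581 − 6380 = 201
C = 201 + 0.8(7018) = 5815.4
S = 7018 − 5815.4 = 1202.6

S = 1202.6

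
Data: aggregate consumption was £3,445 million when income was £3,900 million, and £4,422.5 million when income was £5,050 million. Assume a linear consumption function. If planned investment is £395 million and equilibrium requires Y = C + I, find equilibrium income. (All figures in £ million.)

Y = 3500

MPC = (4422.5 − 3445)/(5050 − 3900) = 977.5/1150 = 0.85
a = 3445 − 0.85(3900) = 130
Equilibrium: Y = 130 + 0.85Y + 395
0.15Y = 525, so Y = 525/0.15 = 3500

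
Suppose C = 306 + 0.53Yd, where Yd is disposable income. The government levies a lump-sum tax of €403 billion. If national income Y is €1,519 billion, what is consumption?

Yd = Y − T = 1519 − 403 = 1116
C = 306 + 0.53(1116) = 306 + 591.48 = 897.48

C = 897.48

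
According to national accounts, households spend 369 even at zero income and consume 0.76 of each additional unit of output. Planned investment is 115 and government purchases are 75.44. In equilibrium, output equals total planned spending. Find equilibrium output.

Y = C + I + G = 369 + 0.76Y + 115 + 75.44
Y − 0.76Y = 559.44
0.24Y = 559.44, so Y = 559.44/0.24 = 2331

Y = 2331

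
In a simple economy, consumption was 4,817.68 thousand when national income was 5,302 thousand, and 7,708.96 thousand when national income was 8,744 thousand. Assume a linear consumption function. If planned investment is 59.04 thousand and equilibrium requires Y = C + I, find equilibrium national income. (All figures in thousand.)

MPC = (7708.96 − 4817.68)/(8744 − 5302) = 2891.28/3442 = 0.84
a = 4817.68 − 0.84(5302) = 364
Equilibrium: Y = 364 + 0.84Y + 59.04
0.16Y = 423.04, so Y = 423.04/0.16 = 2644

Y = 2644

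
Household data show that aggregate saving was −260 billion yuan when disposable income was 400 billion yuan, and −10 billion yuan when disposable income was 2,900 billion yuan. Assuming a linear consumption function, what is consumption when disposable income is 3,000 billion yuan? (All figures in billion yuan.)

MPS = ΔS/ΔY = (-10 − (-260))/(2900 − 400) = 250/2500 = 0.1
MPC = 1 − MPS = 0.9
Autonomous saving = -260 − 0.1(400) = -300, so a = 300
C = 300 + 0.9(3000) = 300 + 2700 = 3000

C = 3000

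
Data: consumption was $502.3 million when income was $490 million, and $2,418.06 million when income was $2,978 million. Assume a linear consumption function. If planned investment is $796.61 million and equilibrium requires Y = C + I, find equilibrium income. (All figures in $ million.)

Y = 4007

MPC = (2418.06 − 502.3)/(2978 − 490) = 1915.76/2488 = 0.77
a = 502.3 − 0.77(490) = 125
Equilibrium: Y = 125 + 0.77Y + 796.61
0.23Y = 921.61, so Y = 921.61/0.23 = 4007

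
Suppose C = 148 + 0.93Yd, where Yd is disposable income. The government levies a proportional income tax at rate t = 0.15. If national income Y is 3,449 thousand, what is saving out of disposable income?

S = 57.2155

Yd = (1 − 0.15)(3449) = 0.85(3449) = 2931.65
C = 148 + 0.93(2931.65) = 148 + 2726.4345 = 2874.4345
S = Yd − C = 2931.65 − 2874.4345 = 57.2155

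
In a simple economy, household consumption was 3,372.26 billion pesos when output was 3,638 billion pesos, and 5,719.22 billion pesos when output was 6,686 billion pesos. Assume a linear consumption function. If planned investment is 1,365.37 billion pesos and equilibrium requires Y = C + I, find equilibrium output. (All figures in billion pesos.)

Y = 8419

MPC = (5719.22 − 3372.26)/(6686 − 3638) = 2346.96/3048 = 0.77
a = 3372.26 − 0.77(3638) = 571
Equilibrium: Y = 571 + 0.77Y + 1365.37
0.23Y = 1936.37, so Y = 1936.37/0.23 = 8419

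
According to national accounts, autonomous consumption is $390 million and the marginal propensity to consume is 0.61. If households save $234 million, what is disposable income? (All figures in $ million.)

S = Y − C = -390 + 0.39Y
-390 + 0.39Y = 234, so 0.39Y = 624 and Y = 1600

Y = 1600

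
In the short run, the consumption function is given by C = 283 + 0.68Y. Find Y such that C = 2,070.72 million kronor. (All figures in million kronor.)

Y = 2629

283 + 0.68Y = 2070.72
0.68Y = 1787.72, so Y = 1787.72/0.68 = 2629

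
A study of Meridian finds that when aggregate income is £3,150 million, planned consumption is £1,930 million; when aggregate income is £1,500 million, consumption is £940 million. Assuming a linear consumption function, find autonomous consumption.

MPC = ΔC/ΔY = (1930 − 940)/(3150 − 1500) = 990/1650 = 0.6
a = C − MPC·Y = 940 − 0.6(1500) = 940 − 900 = 40

a = 40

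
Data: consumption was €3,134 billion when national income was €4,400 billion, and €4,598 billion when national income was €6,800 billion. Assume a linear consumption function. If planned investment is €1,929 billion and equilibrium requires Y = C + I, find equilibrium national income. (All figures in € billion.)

Y = 6100

MPC = (4598 − 3134)/(6800 − 4400) = 1464/2400 = 0.61
a = 3134 − 0.61(4400) = 450
Equilibrium: Y = 450 + 0.61Y + 1929
0.39Y = 2379, so Y = 2379/0.39 = 6100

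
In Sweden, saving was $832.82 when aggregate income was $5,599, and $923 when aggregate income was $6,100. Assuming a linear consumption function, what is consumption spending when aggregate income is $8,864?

MPS = ΔS/ΔY = (923 − 832.82)/(6100 − 5599) = 90.18/501 = 0.18
MPC = 1 − MPS = 0.82
Autonomous saving = 832.82 − 0.18(5599) = -175, so a = 175
C = 175 + 0.82(8864) = 175 + 7268.48 = 7443.48

C = 7443.48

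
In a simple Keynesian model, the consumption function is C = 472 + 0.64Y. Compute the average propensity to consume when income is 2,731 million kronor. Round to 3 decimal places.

C = 472 + 0.64(2731) = 2219.84
APC = C/Y = 2219.84/2731 = 0.813

APC = 0.813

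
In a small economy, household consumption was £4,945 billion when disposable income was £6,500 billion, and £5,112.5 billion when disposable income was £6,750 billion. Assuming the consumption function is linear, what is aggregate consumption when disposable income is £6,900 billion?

MPC = (5112.5 − 4945)/(6750 − 6500) = 167.5/250 = 0.67
a = 4945 − 0.67(6500) = 4945 − 4355 = 590
C = 590 + 0.67(6900) = 590 + 4623 = 5213

C = 5213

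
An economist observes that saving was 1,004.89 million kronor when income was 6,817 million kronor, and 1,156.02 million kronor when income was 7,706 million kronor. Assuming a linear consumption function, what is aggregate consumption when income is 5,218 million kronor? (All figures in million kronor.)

MPS = ΔS/ΔY = (1156.02 − 1004.89)/(7706 − 6817) = 151.13/889 = 0.17
MPC = 1 − MPS = 0.83
Autonomous saving = 1004.89 − 0.17(6817) = -154, so a = 154
C = 154 + 0.83(5218) = 154 + 4330.94 = 4484.94

C = 4484.94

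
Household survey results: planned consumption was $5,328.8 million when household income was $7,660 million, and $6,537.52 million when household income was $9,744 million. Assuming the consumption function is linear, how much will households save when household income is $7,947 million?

MPC = (6537.52 − 5328.8)/(9744 − 7660) = 1208.72/2084 = 0.58
a = 5328.8 − 0.58(7660) = 5328.8 − 4442.8 = 886
C = 886 + 0.58(7947) = 5495.26
S = 7947 − 5495.26 = 2451.74

S = 2451.74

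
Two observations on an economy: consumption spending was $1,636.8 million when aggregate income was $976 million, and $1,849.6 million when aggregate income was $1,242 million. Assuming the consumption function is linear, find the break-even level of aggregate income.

Y = 4280

MPC = (1849.6 − 1636.8)/(1242 − 976) = 212.8/266 = 0.8
a = 1636.8 − 0.8(976) = 1636.8 − 780.8 = 856
Break-even: Y = a/(1−MPC) = 856/0.2 = 4280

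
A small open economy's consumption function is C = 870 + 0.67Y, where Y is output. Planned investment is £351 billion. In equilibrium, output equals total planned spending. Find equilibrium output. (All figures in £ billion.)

Y = 3700

Y = C + I = 870 + 0.67Y + 351
Y − 0.67Y = 1221
0.33Y = 1221, so Y = 1221/0.33 = 3700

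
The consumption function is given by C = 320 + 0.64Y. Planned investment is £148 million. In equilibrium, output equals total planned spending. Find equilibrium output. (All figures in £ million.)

Y = 1300

Y = C + I = 320 + 0.64Y + 148
Y − 0.64Y = 468
0.36Y = 468, so Y = 468/0.36 = 1300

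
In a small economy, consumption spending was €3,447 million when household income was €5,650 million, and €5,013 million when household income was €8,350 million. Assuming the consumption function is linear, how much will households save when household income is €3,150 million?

MPC = (5013 − 3447)/(8350 − 5650) = 1566/2700 = 0.58
a = 3447 − 0.58(5650) = 3447 − 3277 = 170
C = 170 + 0.58(3150) = 1997
S = 3150 − 1997 = 1153

S = 1153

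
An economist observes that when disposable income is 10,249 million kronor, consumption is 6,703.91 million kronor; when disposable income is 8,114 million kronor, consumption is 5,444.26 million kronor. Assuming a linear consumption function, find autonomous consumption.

a = 657

MPC = ΔC/ΔY = (6703.91 − 5444.26)/(10249 − 8114) = 1259.65/2135 = 0.59
a = C − MPC·Y = 5444.26 − 0.59(8114) = 5444.26 − 4787.26 = 657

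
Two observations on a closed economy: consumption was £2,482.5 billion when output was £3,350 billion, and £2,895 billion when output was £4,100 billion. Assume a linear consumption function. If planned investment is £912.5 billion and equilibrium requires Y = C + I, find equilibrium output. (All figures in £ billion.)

Y = 3450

MPC = (2895 − 2482.5)/(4100 − 3350) = 412.5/750 = 0.55
a = 2482.5 − 0.55(3350) = 640
Equilibrium: Y = 640 + 0.55Y + 912.5
0.45Y = 1552.5, so Y = 1552.5/0.45 = 3450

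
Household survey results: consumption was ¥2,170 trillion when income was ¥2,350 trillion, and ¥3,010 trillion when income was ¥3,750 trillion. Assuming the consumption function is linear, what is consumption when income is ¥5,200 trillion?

MPC = (3010 − 2170)/(3750 − 2350) = 840/1400 = 0.6
a = 2170 − 0.6(2350) = 2170 − 1410 = 760
C = 760 + 0.6(5200) = 760 + 3120 = 3880

C = 3880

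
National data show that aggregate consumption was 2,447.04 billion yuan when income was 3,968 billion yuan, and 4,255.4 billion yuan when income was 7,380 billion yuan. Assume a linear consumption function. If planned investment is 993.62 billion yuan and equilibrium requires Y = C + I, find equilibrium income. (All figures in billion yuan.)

Y = 2846

MPC = (4255.4 − 2447.04)/(7380 − 3968) = 1808.36/3412 = 0.53
a = 2447.04 − 0.53(3968) = 344
Equilibrium: Y = 344 + 0.53Y + 993.62
0.47Y = 1337.62, so Y = 1337.62/0.47 = 2846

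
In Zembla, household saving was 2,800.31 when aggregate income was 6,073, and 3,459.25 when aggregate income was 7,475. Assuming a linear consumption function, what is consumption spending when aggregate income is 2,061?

MPS = ΔS/ΔY = (3459.25 − 2800.31)/(7475 − 6073) = 658.94/1402 = 0.47
MPC = 1 − MPS = 0.53
Autonomous saving = 2800.31 − 0.47(6073) = -54, so a = 54
C = 54 + 0.53(2061) = 54 + 1092.33 = 1146.33

C = 1146.33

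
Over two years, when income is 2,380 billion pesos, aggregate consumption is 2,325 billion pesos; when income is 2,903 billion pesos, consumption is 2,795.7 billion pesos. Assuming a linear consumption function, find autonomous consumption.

a = 183

MPC = ΔC/ΔY = (2795.7 − 2325)/(2903 − 2380) = 470.7/523 = 0.9
a = C − MPC·Y = 2325 − 0.9(2380) = 2325 − 2142 = 183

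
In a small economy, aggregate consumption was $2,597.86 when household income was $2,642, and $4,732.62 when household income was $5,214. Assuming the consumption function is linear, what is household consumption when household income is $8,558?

C = 7508.14

MPC = (4732.62 − 2597.86)/(5214 − 2642) = 2134.76/2572 = 0.83
a = 2597.86 − 0.83(2642) = 2597.86 − 2192.86 = 405
C = 405 + 0.83(8558) = 405 + 7103.14 = 7508.14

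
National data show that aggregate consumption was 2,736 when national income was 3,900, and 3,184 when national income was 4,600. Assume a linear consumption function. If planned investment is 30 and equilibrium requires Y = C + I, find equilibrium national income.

Y = 750

MPC = (3184 − 2736)/(4600 − 3900) = 448/700 = 0.64
a = 2736 − 0.64(3900) = 240
Equilibrium: Y = 240 + 0.64Y + 30
0.36Y = 270, so Y = 270/0.36 = 750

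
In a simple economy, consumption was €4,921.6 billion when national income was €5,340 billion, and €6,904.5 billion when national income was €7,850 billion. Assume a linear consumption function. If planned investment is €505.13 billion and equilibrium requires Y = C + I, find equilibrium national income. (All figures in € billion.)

Y = 5753

MPC = (6904.5 − 4921.6)/(7850 − 5340) = 1982.9/2510 = 0.79
a = 4921.6 − 0.79(5340) = 703
Equilibrium: Y = 703 + 0.79Y + 505.13
0.21Y = 1208.13, so Y = 1208.13/0.21 = 5753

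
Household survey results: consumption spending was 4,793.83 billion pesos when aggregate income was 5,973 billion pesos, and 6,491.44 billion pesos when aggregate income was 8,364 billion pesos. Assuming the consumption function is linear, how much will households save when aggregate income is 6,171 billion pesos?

MPC = (6491.44 − 4793.83)/(8364 − 5973) = 1697.61/2391 = 0.71
a = 4793.83 − 0.71(5973) = 4793.83 − 4240.83 = 553
C = 553 + 0.71(6171) = 4934.41
S = 6171 − 4934.41 = 1236.59

S = 1236.59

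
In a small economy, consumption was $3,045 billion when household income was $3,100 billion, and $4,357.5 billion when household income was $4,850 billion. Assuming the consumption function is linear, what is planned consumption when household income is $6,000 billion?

C = 5220

MPC = (4357.5 − 3045)/(4850 − 3100) = 1312.5/1750 = 0.75
a = 3045 − 0.75(3100) = 3045 − 2325 = 720
C = 720 + 0.75(6000) = 720 + 4500 = 5220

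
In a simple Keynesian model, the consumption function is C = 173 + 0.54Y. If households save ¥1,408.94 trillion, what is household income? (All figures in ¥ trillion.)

Y = 3439

S = Y − C = -173 + 0.46Y
-173 + 0.46Y = 1408.94, so 0.46Y = 1581.94 and Y = 3439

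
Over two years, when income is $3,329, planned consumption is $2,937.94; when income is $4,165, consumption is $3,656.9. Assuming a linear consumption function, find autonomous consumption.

MPC = ΔC/ΔY = (3656.9 − 2937.94)/(4165 − 3329) = 718.96/836 = 0.86
a = C − MPC·Y = 2937.94 − 0.86(3329) = 2937.94 − 2862.94 = 75

a = 75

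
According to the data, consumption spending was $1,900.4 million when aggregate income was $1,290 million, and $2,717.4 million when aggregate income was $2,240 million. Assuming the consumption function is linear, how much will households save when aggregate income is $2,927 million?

S = -381.22

MPC = (2717.4 − 1900.4)/(2240 − 1290) = 817/950 = 0.86
a = 1900.4 − 0.86(1290) = 1900.4 − 1109.4 = 791
C = 791 + 0.86(2927) = 3308.22
S = 2927 − 3308.22 = -381.22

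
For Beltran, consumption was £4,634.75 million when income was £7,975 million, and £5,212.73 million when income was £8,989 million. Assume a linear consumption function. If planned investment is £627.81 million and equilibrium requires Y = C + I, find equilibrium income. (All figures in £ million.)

MPC = (5212.73 − 4634.75)/(8989 − 7975) = 577.98/1014 = 0.57
a = 4634.75 − 0.57(7975) = 89
Equilibrium: Y = 89 + 0.57Y + 627.81
0.43Y = 716.81, so Y = 716.81/0.43 = 1667

Y = 1667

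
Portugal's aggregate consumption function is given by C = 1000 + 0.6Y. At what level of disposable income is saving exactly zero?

Y = 2500

At break-even, C = Y: 1000 + 0.6Y = Y
0.4Y = 1000, so Y = 1000/0.4 = 2500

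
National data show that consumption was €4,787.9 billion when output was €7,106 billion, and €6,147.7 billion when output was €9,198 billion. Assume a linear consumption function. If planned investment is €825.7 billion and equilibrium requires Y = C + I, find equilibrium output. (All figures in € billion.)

Y = 2842

MPC = (6147.7 − 4787.9)/(9198 − 7106) = 1359.8/2092 = 0.65
a = 4787.9 − 0.65(7106) = 169
Equilibrium: Y = 169 + 0.65Y + 825.7
0.35Y = 994.7, so Y = 994.7/0.35 = 2842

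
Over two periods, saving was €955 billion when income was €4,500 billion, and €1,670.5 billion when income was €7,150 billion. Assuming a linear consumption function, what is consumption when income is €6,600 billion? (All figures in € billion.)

MPS = ΔS/ΔY = (1670.5 − 955)/(7150 − 4500) = 715.5/2650 = 0.27
MPC = 1 − MPS = 0.73
Autonomous saving = 955 − 0.27(4500) = -260, so a = 260
C = 260 + 0.73(6600) = 260 + 4818 = 5078

C = 5078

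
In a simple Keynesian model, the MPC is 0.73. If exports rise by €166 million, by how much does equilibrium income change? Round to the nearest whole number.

ΔY ≈ 615

The multiplier is 1/(1 − MPC) = 1/0.27.
ΔY = 166/0.27 = 614.81 ≈ 615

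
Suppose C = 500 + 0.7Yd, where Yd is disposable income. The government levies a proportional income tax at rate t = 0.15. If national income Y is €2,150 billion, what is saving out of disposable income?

S = 48.25

Yd = (1 − 0.15)(2150) = 0.85(2150) = 1827.5
C = 500 + 0.7(1827.5) = 500 + 1279.25 = 1779.25
S = Yd − C = 1827.5 − 1779.25 = 48.25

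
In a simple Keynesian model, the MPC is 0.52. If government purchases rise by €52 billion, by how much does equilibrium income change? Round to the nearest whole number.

ΔY ≈ 108

The multiplier is 1/(1 − MPC) = 1/0.48.
ΔY = 52/0.48 = 108.33 ≈ 108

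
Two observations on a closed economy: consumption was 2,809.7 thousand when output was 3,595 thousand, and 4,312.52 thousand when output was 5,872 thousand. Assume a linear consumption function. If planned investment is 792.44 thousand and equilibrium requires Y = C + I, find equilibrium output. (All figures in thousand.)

Y = 3616

MPC = (4312.52 − 2809.7)/(5872 − 3595) = 1502.82/2277 = 0.66
a = 2809.7 − 0.66(3595) = 437
Equilibrium: Y = 437 + 0.66Y + 792.44
0.34Y = 1229.44, so Y = 1229.44/0.34 = 3616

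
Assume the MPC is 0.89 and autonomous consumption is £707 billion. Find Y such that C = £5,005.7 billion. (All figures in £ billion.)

Y = 4830

707 + 0.89Y = 5005.7
0.89Y = 4298.7, so Y = 4298.7/0.89 = 4830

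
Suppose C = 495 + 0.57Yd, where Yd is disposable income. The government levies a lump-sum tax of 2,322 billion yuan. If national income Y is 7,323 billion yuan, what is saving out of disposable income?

Yd = Y − T = 7323 − 2322 = 5001
C = 495 + 0.57(5001) = 495 + 2850.57 = 3345.57
S = Yd − C = 5001 − 3345.57 = 1655.43

S = 1655.43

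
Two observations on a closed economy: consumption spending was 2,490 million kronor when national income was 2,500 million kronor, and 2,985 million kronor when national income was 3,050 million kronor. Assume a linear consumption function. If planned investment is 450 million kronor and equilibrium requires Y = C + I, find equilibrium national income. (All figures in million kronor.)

Y = 6900

MPC = (2985 − 2490)/(3050 − 2500) = 495/550 = 0.9
a = 2490 − 0.9(2500) = 240
Equilibrium: Y = 240 + 0.9Y + 450
0.1Y = 690, so Y = 690/0.1 = 6900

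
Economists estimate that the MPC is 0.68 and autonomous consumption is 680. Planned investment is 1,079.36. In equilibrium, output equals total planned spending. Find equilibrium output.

Y = 5498

Y = C + I = 680 + 0.68Y + 1079.36
Y − 0.68Y = 1759.36
0.32Y = 1759.36, so Y = 1759.36/0.32 = 5498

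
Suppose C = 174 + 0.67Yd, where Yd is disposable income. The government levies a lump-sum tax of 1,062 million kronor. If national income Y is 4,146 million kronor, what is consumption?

C = 2240.28

Yd = Y − T = 4146 − 1062 = 3084
C = 174 + 0.67(3084) = 174 + 2066.28 = 2240.28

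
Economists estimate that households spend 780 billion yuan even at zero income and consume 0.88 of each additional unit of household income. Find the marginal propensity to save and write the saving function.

MPS = 0.12; S = -780 + 0.12Y

MPS = 1 − MPC = 1 − 0.88 = 0.12
S = Y − C = -780 + 0.12Y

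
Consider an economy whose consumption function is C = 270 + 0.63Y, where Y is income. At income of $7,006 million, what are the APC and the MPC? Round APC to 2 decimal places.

APC = 0.67; MPC = 0.63

MPC = 0.63 (the slope of the consumption function)
C = 270 + 0.63(7006) = 4683.78, so APC = 4683.78/7006 = 0.67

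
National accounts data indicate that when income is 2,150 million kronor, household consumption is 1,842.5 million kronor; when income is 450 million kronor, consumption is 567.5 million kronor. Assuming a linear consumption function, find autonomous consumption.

MPC = ΔC/ΔY = (1842.5 − 567.5)/(2150 − 450) = 1275/1700 = 0.75
a = C − MPC·Y = 567.5 − 0.75(450) = 567.5 − 337.5 = 230

a = 230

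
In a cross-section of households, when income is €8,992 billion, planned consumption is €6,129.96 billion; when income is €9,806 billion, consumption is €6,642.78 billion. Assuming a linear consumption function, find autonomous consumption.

a = 465

MPC = ΔC/ΔY = (6642.78 − 6129.96)/(9806 − 8992) = 512.82/814 = 0.63
a = C − MPC·Y = 6129.96 − 0.63(8992) = 6129.96 − 5664.96 = 465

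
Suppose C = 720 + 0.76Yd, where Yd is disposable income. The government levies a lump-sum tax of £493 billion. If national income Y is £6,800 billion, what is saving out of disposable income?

S = 793.68

Yd = Y − T = 6800 − 493 = 6307
C = 720 + 0.76(6307) = 720 + 4793.32 = 5513.32
S = Yd − C = 6307 − 5513.32 = 793.68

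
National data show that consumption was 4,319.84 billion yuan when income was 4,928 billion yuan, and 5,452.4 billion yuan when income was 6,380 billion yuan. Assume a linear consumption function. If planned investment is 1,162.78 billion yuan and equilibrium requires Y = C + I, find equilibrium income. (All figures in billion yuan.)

MPC = (5452.4 − 4319.84)/(6380 − 4928) = 1132.56/1452 = 0.78
a = 4319.84 − 0.78(4928) = 476
Equilibrium: Y = 476 + 0.78Y + 1162.78
0.22Y = 1638.78, so Y = 1638.78/0.22 = 7449

Y = 7449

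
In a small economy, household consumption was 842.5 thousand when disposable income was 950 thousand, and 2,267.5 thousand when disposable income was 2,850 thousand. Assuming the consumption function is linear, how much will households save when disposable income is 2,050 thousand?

MPC = (2267.5 − 842.5)/(2850 − 950) = 1425/1900 = 0.75
a = 842.5 − 0.75(950) = 842.5 − 712.5 = 130
C = 130 + 0.75(2050) = 1667.5
S = 2050 − 1667.5 = 382.5

S = 382.5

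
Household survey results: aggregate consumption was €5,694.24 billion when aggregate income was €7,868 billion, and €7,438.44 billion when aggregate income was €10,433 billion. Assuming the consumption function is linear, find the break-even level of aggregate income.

Y = 1075

MPC = (7438.44 − 5694.24)/(10433 − 7868) = 1744.2/2565 = 0.68
a = 5694.24 − 0.68(7868) = 5694.24 − 5350.24 = 344
Break-even: Y = a/(1−MPC) = 344/0.32 = 1075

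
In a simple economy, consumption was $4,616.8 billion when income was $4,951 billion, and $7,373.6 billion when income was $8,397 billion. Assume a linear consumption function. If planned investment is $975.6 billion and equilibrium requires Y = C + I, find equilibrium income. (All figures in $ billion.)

MPC = (7373.6 − 4616.8)/(8397 − 4951) = 2756.8/3446 = 0.8
a = 4616.8 − 0.8(4951) = 656
Equilibrium: Y = 656 + 0.8Y + 975.6
0.2Y = 1631.6, so Y = 1631.6/0.2 = 8158

Y = 8158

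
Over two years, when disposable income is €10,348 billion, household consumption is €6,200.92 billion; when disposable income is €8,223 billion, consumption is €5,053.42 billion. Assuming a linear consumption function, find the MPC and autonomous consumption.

MPC = ΔC/ΔY = (6200.92 − 5053.42)/(10348 − 8223) = 1147.5/2125 = 0.54
a = C − MPC·Y = 5053.42 − 0.54(8223) = 5053.42 − 4440.42 = 613

MPC = 0.54; a = 613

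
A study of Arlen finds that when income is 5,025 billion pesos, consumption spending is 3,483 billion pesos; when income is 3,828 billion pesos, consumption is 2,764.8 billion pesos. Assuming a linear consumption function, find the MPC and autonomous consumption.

MPC = ΔC/ΔY = (3483 − 2764.8)/(5025 − 3828) = 718.2/1197 = 0.6
a = C − MPC·Y = 2764.8 − 0.6(3828) = 2764.8 − 2296.8 = 468

MPC = 0.6; a = 468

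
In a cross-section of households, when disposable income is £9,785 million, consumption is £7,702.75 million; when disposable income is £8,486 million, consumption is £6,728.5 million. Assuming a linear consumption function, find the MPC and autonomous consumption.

MPC = 0.75; a = 364

MPC = ΔC/ΔY = (7702.75 − 6728.5)/(9785 − 8486) = 974.25/1299 = 0.75
a = C − MPC·Y = 6728.5 − 0.75(8486) = 6728.5 − 6364.5 = 364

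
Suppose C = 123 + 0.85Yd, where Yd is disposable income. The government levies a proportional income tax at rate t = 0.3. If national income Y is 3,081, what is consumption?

Yd = (1 − 0.3)(3081) = 0.7(3081) = 2156.7
C = 123 + 0.85(2156.7) = 123 + 1833.195 = 1956.195

C = 1956.195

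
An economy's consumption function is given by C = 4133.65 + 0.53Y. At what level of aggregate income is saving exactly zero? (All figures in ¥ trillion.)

Y = 8795

At break-even, C = Y: 4133.65 + 0.53Y = Y
0.47Y = 4133.65, so Y = 4133.65/0.47 = 8795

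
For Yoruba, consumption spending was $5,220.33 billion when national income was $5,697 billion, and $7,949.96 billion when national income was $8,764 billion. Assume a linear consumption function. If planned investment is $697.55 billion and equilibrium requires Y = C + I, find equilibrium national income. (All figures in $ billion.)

MPC = (7949.96 − 5220.33)/(8764 − 5697) = 2729.63/3067 = 0.89
a = 5220.33 − 0.89(5697) = 150
Equilibrium: Y = 150 + 0.89Y + 697.55
0.11Y = 847.55, so Y = 847.55/0.11 = 7705

Y = 7705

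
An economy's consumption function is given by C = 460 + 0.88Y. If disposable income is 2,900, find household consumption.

C = 460 + 0.88(2900) = 460 + 2552 = 3012

C = 3012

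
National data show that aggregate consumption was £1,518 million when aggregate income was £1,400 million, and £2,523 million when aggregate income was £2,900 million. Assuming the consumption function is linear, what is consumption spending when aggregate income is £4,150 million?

MPC = (2523 − 1518)/(2900 − 1400) = 1005/1500 = 0.67
a = 1518 − 0.67(1400) = 1518 − 938 = 580
C = 580 + 0.67(4150) = 580 + 2780.5 = 3360.5

C = 3360.5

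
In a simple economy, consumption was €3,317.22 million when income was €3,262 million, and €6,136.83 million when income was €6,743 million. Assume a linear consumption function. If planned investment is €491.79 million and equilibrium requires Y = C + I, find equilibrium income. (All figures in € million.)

Y = 6141

MPC = (6136.83 − 3317.22)/(6743 − 3262) = 2819.61/3481 = 0.81
a = 3317.22 − 0.81(3262) = 675
Equilibrium: Y = 675 + 0.81Y + 491.79
0.19Y = 1166.79, so Y = 1166.79/0.19 = 6141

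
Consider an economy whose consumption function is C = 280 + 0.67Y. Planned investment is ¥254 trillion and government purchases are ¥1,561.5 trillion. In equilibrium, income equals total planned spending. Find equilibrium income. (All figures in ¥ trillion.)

Y = C + I + G = 280 + 0.67Y + 254 + 1561.5
Y − 0.67Y = 2095.5
0.33Y = 2095.5, so Y = 2095.5/0.33 = 6350

Y = 6350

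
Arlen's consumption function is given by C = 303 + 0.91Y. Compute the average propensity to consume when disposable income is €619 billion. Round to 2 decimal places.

APC = 1.40

C = 303 + 0.91(619) = 866.29
APC = C/Y = 866.29/619 = 1.40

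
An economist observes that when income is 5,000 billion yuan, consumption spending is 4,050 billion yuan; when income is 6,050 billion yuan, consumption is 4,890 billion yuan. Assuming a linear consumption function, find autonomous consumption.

MPC = ΔC/ΔY = (4890 − 4050)/(6050 − 5000) = 840/1050 = 0.8
a = C − MPC·Y = 4050 − 0.8(5000) = 4050 − 4000 = 50

a = 50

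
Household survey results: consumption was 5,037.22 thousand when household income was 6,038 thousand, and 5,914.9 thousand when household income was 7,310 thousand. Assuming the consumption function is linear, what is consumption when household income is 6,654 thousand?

MPC = (5914.9 − 5037.22)/(7310 − 6038) = 877.68/1272 = 0.69
a = 5037.22 − 0.69(6038) = 5037.22 − 4166.22 = 871
C = 871 + 0.69(6654) = 871 + 4591.26 = 5462.26

C = 5462.26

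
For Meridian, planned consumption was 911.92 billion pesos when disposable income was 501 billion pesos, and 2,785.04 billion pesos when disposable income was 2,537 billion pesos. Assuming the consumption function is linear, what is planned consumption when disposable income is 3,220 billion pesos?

C = 3413.4

MPC = (2785.04 − 911.92)/(2537 − 501) = 1873.12/2036 = 0.92
a = 911.92 − 0.92(501) = 911.92 − 460.92 = 451
C = 451 + 0.92(3220) = 451 + 2962.4 = 3413.4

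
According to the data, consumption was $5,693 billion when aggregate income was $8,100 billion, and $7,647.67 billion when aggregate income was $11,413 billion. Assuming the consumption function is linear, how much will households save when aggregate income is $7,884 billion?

MPC = (7647.67 − 5693)/(11413 − 8100) = 1954.67/3313 = 0.59
a = 5693 − 0.59(8100) = 5693 − 4779 = 914
C = 914 + 0.59(7884) = 5565.56
S = 7884 − 5565.56 = 2318.44

S = 2318.44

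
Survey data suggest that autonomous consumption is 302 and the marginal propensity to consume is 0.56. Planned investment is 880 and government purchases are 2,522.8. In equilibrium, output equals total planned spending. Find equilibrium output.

Y = C + I + G = 302 + 0.56Y + 880 + 2522.8
Y − 0.56Y = 3704.8
0.44Y = 3704.8, so Y = 3704.8/0.44 = 8420

Y = 8420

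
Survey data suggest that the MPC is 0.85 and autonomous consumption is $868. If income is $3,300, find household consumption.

C = 868 + 0.85(3300) = 868 + 2805 = 3673

C = 3673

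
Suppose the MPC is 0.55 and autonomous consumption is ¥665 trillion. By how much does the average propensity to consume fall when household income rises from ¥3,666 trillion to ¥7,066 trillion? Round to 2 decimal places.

ΔAPC = 0.09

At Y = 3666: C = 665 + 0.55(3666) = 2681.3, APC = 2681.3/3666 = 0.731
At Y = 7066: C = 4551.3, APC = 4551.3/7066 = 0.644
Fall in APC = 0.731 − 0.644 = 0.087 ≈ 0.09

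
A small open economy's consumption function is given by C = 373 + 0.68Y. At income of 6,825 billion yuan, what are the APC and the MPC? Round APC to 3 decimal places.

MPC = 0.68 (the slope of the consumption function)
C = 373 + 0.68(6825) = 5014, so APC = 5014/6825 = 0.735

APC = 0.735; MPC = 0.68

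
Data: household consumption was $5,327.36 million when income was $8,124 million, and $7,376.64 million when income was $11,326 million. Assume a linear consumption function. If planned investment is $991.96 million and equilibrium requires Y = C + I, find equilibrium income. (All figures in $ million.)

Y = 3111

MPC = (7376.64 − 5327.36)/(11326 − 8124) = 2049.28/3202 = 0.64
a = 5327.36 − 0.64(8124) = 128
Equilibrium: Y = 128 + 0.64Y + 991.96
0.36Y = 1119.96, so Y = 1119.96/0.36 = 3111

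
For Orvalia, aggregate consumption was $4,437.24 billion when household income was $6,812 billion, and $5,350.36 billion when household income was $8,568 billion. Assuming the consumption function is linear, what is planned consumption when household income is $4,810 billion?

MPC = (5350.36 − 4437.24)/(8568 − 6812) = 913.12/1756 = 0.52
a = 4437.24 − 0.52(6812) = 4437.24 − 3542.24 = 895
C = 895 + 0.52(4810) = 895 + 2501.2 = 3396.2

C = 3396.2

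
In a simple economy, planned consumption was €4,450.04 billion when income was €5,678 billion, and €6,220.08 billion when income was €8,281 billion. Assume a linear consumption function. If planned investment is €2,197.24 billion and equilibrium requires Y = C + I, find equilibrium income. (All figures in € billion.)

Y = 8707

MPC = (6220.08 − 4450.04)/(8281 − 5678) = 1770.04/2603 = 0.68
a = 4450.04 − 0.68(5678) = 589
Equilibrium: Y = 589 + 0.68Y + 2197.24
0.32Y = 2786.24, so Y = 2786.24/0.32 = 8707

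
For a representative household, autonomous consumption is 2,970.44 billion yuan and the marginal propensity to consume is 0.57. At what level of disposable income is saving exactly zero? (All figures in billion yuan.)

Y = 6908

At break-even, C = Y: 2970.44 + 0.57Y = Y
0.43Y = 2970.44, so Y = 2970.44/0.43 = 6908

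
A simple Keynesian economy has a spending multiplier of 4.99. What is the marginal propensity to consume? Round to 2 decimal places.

k = 1/(1 − MPC), so 1 − MPC = 1/k = 1/4.99 = 0.2004
MPC = 1 − 0.2004 = 0.80

MPC = 0.80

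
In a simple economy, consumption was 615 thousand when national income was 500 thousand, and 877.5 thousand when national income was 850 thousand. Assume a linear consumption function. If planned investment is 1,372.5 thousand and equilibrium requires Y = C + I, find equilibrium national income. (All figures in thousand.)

MPC = (877.5 − 615)/(850 − 500) = 262.5/350 = 0.75
a = 615 − 0.75(500) = 240
Equilibrium: Y = 240 + 0.75Y + 1372.5
0.25Y = 1612.5, so Y = 1612.5/0.25 = 6450

Y = 6450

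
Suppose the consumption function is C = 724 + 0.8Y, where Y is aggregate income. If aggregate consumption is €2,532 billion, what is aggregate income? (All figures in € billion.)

Y = 2260

724 + 0.8Y = 2532
0.8Y = 1808, so Y = 1808/0.8 = 2260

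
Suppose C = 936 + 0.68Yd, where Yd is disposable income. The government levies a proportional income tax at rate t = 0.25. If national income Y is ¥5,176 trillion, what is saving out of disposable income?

S = 306.24

Yd = (1 − 0.25)(5176) = 0.75(5176) = 3882
C = 936 + 0.68(3882) = 936 + 2639.76 = 3575.76
S = Yd − C = 3882 − 3575.76 = 306.24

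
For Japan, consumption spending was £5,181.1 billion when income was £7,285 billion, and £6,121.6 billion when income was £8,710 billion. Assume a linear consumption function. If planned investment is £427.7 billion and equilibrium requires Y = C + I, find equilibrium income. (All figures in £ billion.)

MPC = (6121.6 − 5181.1)/(8710 − 7285) = 940.5/1425 = 0.66
a = 5181.1 − 0.66(7285) = 373
Equilibrium: Y = 373 + 0.66Y + 427.7
0.34Y = 800.7, so Y = 800.7/0.34 = 2355

Y = 2355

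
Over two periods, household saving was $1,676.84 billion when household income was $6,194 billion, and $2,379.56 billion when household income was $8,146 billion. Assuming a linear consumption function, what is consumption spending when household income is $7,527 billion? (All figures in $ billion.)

C = 5370.28

MPS = ΔS/ΔY = (2379.56 − 1676.84)/(8146 − 6194) = 702.72/1952 = 0.36
MPC = 1 − MPS = 0.64
Autonomous saving = 1676.84 − 0.36(6194) = -553, so a = 553
C = 553 + 0.64(7527) = 553 + 4817.28 = 5370.28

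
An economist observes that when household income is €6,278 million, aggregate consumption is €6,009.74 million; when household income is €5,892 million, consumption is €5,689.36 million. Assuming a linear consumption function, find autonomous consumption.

MPC = ΔC/ΔY = (6009.74 − 5689.36)/(6278 − 5892) = 320.38/386 = 0.83
a = C − MPC·Y = 5689.36 − 0.83(5892) = 5689.36 − 4890.36 = 799

a = 799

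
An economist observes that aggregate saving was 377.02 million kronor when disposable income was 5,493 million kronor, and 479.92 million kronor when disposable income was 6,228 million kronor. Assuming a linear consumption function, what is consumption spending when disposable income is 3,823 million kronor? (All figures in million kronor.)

C = 3679.78

MPS = ΔS/ΔY = (479.92 − 377.02)/(6228 − 5493) = 102.9/735 = 0.14
MPC = 1 − MPS = 0.86
Autonomous saving = 377.02 − 0.14(5493) = -392, so a = 392
C = 392 + 0.86(3823) = 392 + 3287.78 = 3679.78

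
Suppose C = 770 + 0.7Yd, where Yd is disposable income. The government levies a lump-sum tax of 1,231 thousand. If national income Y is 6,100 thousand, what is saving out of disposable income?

S = 690.7

Yd = Y − T = 6100 − 1231 = 4869
C = 770 + 0.7(4869) = 770 + 3408.3 = 4178.3
S = Yd − C = 4869 − 4178.3 = 690.7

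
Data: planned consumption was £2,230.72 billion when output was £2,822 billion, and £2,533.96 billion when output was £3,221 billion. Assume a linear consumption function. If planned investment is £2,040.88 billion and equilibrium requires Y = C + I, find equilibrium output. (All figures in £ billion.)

MPC = (2533.96 − 2230.72)/(3221 − 2822) = 303.24/399 = 0.76
a = 2230.72 − 0.76(2822) = 86
Equilibrium: Y = 86 + 0.76Y + 2040.88
0.24Y = 2126.88, so Y = 2126.88/0.24 = 8862

Y = 8862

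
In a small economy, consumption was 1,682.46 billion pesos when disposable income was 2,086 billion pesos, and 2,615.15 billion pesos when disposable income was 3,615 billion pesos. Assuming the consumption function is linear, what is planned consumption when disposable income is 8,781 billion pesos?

MPC = (2615.15 − 1682.46)/(3615 − 2086) = 932.69/1529 = 0.61
a = 1682.46 − 0.61(2086) = 1682.46 − 1272.46 = 410
C = 410 + 0.61(8781) = 410 + 5356.41 = 5766.41

C = 5766.41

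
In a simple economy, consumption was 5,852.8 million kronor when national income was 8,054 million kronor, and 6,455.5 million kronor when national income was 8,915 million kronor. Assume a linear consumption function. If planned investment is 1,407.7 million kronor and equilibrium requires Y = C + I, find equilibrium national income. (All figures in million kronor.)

Y = 5409

MPC = (6455.5 − 5852.8)/(8915 − 8054) = 602.7/861 = 0.7
a = 5852.8 − 0.7(8054) = 215
Equilibrium: Y = 215 + 0.7Y + 1407.7
0.3Y = 1622.7, so Y = 1622.7/0.3 = 5409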